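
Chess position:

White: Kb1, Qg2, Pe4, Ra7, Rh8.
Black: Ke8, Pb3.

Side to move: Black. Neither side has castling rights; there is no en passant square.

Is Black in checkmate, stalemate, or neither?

Black to move; black king on e8.
In check: yes, from the white rook on h8.
King squares — d7: attacked by Ra7; e7: attacked by Ra7; f7: attacked by Ra7; d8: attacked by Rh8; f8: attacked by Rh8.
Legal moves for Black: none.
In check with no legal moves → checkmate.

checkmate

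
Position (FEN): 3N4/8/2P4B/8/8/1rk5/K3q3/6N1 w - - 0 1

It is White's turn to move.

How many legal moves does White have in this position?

White to move; king on a2.
In check: yes, from the black queen on e2.
Legal moves: Ka1, Bd2+, Nxe2+.
Count: 3.

3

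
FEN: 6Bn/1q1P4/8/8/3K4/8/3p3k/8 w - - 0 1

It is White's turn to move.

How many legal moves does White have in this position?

17

White to move; king on d4.
In check: no.
Legal moves: Bh7, Bf7, Be6, Bd5, Bc4, Bb3, Ba2, Ke5, Kc5, Kc4, Ke3, Kd3, Kc3, d8=Q, d8=R, d8=B, d8=N.
Count: 17.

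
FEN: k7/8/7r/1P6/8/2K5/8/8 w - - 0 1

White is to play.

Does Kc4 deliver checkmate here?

After Kc4: black king on a8; in check: no.
Black is not in check, so this cannot be checkmate.

no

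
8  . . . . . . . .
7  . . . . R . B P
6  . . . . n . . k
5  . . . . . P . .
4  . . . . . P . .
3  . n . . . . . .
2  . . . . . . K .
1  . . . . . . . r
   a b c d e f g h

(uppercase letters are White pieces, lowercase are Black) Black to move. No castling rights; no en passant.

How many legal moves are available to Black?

3

Black to move; king on h6.
In check: yes, from the white bishop on g7.
Legal moves: Kxh7, Kh5, Nxg7.
Count: 3.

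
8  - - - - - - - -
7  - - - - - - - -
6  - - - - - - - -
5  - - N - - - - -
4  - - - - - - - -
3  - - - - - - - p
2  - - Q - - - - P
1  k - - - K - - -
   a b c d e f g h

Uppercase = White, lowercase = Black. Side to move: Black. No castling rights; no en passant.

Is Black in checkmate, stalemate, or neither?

Black to move; black king on a1.
In check: no.
King squares — b1: attacked by Qc2; a2: attacked by Qc2; b2: attacked by Qc2.
Legal moves for Black: none.
Not in check and no legal moves → stalemate.

stalemate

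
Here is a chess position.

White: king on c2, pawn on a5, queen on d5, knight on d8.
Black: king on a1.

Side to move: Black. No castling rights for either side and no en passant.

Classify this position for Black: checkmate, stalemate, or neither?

stalemate

Black to move; black king on a1.
In check: no.
King squares — b1: attacked by Kc2; a2: attacked by Qd5; b2: attacked by Kc2.
Legal moves for Black: none.
Not in check and no legal moves → stalemate.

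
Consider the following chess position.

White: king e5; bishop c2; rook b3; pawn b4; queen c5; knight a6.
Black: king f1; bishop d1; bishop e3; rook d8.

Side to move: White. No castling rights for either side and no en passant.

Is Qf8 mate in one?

After Qf8: black king on f1; in check: yes, from the white queen on f8.
Black has 8 legal replies: Kg2, Ke2, Kg1, Ke1, Rxf8, Bf4+, Bf2, Bf3.
In check but a legal move exists → not checkmate.

no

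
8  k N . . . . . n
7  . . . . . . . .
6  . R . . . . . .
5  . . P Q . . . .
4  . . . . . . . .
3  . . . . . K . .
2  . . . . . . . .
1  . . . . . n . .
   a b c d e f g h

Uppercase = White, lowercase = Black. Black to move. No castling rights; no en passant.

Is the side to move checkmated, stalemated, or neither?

Black to move; black king on a8.
In check: yes, from the white queen on d5.
King squares — a7: available; b7: attacked by Qd5; b8: attacked by Rb6.
Legal moves for Black: Ka7.
Black is in check but has 1 legal move → neither.

neither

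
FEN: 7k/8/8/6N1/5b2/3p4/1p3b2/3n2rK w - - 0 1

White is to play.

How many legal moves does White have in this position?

0

White to move; king on h1.
In check: yes, from the black rook on g1.
Legal moves: none.
Count: 0.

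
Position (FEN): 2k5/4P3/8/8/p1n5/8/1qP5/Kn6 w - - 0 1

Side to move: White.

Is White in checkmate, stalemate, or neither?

White to move; white king on a1.
In check: yes, from the black queen on b2.
King squares — b1: attacked by Qb2; a2: attacked by Qb2; b2: attacked by Nc4.
Legal moves for White: none.
In check with no legal moves → checkmate.

checkmate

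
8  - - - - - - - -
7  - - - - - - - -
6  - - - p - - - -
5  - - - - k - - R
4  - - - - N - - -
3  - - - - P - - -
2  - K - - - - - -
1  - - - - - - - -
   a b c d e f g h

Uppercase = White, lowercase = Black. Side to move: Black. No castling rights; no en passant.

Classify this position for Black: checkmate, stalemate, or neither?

Black to move; black king on e5.
In check: yes, from the white rook on h5.
Legal moves for Black: Ke6, Kxe4.
Black is in check but has 2 legal moves → neither.

neither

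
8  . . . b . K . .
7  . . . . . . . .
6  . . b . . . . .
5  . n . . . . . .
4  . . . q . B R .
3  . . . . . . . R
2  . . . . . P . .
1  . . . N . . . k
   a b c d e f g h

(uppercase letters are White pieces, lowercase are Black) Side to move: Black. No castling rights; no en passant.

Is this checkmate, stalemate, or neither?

checkmate

Black to move; black king on h1.
In check: yes, from the white rook on h3.
King squares — g1: attacked by Rg4; g2: attacked by Rg4; h2: attacked by Rh3.
Legal moves for Black: none.
In check with no legal moves → checkmate.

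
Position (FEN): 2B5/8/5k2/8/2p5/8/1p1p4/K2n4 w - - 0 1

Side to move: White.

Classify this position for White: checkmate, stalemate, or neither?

neither

White to move; white king on a1.
In check: yes, from the black pawn on b2.
King squares — b1: available; a2: available; b2: attacked by Nd1.
Legal moves for White: Ka2, Kb1.
White is in check but has 2 legal moves → neither.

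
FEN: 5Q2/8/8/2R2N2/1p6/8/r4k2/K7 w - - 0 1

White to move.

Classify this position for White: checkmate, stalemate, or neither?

White to move; white king on a1.
In check: yes, from the black rook on a2.
Legal moves for White: Kxa2, Kb1.
White is in check but has 2 legal moves → neither.

neither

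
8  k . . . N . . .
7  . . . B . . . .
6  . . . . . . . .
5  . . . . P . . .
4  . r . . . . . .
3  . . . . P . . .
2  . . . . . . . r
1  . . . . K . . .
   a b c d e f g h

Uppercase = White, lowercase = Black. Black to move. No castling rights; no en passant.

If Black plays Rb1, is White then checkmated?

After Rb1: white king on e1; in check: yes, from the black rook on b1.
King squares — d1: attacked by Rb1; f1: attacked by Rb1; d2: attacked by Rh2; e2: attacked by Rh2; f2: attacked by Rh2.
White has no legal moves → checkmate.

yes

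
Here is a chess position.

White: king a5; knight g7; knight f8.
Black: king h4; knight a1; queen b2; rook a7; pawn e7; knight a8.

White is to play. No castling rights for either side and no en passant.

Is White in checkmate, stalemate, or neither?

White to move; white king on a5.
In check: yes, from the black rook on a7.
King squares — a4: attacked by Ra7; b4: attacked by Qb2; b5: attacked by Qb2; a6: attacked by Ra7; b6: attacked by Qb2.
Legal moves for White: none.
In check with no legal moves → checkmate.

checkmate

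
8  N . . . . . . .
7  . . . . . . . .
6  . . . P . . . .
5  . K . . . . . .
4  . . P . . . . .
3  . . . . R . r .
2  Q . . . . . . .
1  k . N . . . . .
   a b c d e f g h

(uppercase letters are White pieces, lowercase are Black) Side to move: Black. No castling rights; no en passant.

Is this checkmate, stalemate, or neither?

checkmate

Black to move; black king on a1.
In check: yes, from the white queen on a2.
King squares — b1: attacked by Qa2; a2: attacked by Nc1; b2: attacked by Qa2.
Legal moves for Black: none.
In check with no legal moves → checkmate.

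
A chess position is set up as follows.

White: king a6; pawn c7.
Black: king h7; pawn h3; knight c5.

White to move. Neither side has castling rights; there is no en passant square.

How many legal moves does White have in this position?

4

White to move; king on a6.
In check: yes, from the black knight on c5.
Legal moves: Ka7, Kb6, Kb5, Ka5.
Count: 4.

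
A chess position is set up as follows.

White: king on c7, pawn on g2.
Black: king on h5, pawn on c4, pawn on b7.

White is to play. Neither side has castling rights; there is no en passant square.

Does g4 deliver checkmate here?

After g4: black king on h5; in check: yes, from the white pawn on g4.
Black has 5 legal replies: Kh6, Kg6, Kg5, Kh4, Kxg4.
In check but a legal move exists → not checkmate.

no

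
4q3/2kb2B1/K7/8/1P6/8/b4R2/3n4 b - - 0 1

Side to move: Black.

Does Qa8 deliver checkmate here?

After Qa8: white king on a6; in check: yes, from the black queen on a8.
King squares — a5: attacked by Qa8; b5: attacked by Bd7; b6: attacked by Kc7; a7: attacked by Qa8; b7: attacked by Kc7.
White has no legal moves → checkmate.

yes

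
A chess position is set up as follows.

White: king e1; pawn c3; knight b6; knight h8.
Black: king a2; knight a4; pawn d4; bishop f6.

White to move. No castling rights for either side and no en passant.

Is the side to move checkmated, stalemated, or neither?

White to move; white king on e1.
In check: no.
Legal moves for White: Nf7, Ng6, Nc8, Na8, Nd7, Nd5, Nc4, Nxa4, Kf2, Ke2, Kd2, Kf1, Kd1, cxd4, c4.
White has 15 legal moves and is not in check → neither.

neither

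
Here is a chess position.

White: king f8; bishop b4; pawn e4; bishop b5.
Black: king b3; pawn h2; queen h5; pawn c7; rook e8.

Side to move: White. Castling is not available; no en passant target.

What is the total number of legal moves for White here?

White to move; king on f8.
In check: yes, from the black rook on e8.
Legal moves: Kg7, Bxe8.
Count: 2.

2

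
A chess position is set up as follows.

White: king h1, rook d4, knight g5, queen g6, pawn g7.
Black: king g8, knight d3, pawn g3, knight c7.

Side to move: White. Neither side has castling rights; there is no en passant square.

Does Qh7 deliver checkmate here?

yes

After Qh7: black king on g8; in check: yes, from the white queen on h7.
King squares — f7: attacked by Ng5; g7: attacked by Qh7; h7: attacked by Ng5; f8: attacked by Pg7; h8: attacked by Pg7.
Black has no legal moves → checkmate.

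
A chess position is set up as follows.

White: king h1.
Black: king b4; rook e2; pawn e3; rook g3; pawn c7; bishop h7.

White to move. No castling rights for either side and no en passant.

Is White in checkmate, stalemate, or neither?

White to move; white king on h1.
In check: no.
King squares — g1: attacked by Rg3; g2: attacked by Re2; h2: attacked by Re2.
Legal moves for White: none.
Not in check and no legal moves → stalemate.

stalemate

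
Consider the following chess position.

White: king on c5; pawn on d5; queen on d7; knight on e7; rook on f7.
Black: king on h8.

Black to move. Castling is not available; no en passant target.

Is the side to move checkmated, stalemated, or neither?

stalemate

Black to move; black king on h8.
In check: no.
King squares — g7: attacked by Rf7; h7: attacked by Rf7; g8: attacked by Ne7.
Legal moves for Black: none.
Not in check and no legal moves → stalemate.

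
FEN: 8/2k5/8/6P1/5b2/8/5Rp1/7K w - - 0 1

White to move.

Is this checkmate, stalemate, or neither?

neither

White to move; white king on h1.
In check: yes, from the black pawn on g2.
King squares — g1: available; g2: available; h2: attacked by Bf4.
Legal moves for White: Kxg2, Kg1, Rxg2.
White is in check but has 3 legal moves → neither.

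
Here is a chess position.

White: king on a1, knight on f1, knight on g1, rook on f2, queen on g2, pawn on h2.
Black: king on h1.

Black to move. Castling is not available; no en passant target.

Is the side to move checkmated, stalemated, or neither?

Black to move; black king on h1.
In check: yes, from the white queen on g2.
King squares — g1: attacked by Qg2; g2: attacked by Rf2; h2: attacked by Nf1.
Legal moves for Black: none.
In check with no legal moves → checkmate.

checkmate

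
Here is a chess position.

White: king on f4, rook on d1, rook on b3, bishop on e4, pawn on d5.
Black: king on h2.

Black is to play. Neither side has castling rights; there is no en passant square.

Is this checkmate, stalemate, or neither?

stalemate

Black to move; black king on h2.
In check: no.
King squares — g1: attacked by Rd1; h1: attacked by Rd1; g2: attacked by Be4; g3: attacked by Rb3; h3: attacked by Rb3.
Legal moves for Black: none.
Not in check and no legal moves → stalemate.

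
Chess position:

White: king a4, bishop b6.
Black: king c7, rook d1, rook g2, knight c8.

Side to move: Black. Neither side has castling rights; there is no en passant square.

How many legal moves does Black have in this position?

7

Black to move; king on c7.
In check: yes, from the white bishop on b6.
Legal moves: Kb8, Kd7, Kb7, Kd6, Kc6, Kxb6, Nxb6+.
Count: 7.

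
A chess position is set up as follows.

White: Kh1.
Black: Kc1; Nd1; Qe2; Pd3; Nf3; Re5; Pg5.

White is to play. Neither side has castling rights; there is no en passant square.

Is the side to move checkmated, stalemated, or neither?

White to move; white king on h1.
In check: no.
King squares — g1: attacked by Nf3; g2: attacked by Qe2; h2: attacked by Qe2.
Legal moves for White: none.
Not in check and no legal moves → stalemate.

stalemate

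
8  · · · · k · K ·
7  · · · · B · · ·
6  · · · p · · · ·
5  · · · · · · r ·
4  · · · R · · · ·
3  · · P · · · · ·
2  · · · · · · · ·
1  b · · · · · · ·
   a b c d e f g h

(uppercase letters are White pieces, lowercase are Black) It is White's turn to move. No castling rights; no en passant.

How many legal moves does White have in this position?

3

White to move; king on g8.
In check: yes, from the black rook on g5.
Legal moves: Kh8, Kh7, Bxg5.
Count: 3.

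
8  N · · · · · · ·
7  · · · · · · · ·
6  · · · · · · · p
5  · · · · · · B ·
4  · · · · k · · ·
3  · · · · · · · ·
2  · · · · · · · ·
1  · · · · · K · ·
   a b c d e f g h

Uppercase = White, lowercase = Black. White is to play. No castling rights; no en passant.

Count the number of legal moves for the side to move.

White to move; king on f1.
In check: no.
Legal moves: Nc7, Nb6, Bd8, Be7, Bxh6, Bf6, Bh4, Bf4, Be3, Bd2, Bc1, Kg2, Kf2, Ke2, Kg1, Ke1.
Count: 16.

16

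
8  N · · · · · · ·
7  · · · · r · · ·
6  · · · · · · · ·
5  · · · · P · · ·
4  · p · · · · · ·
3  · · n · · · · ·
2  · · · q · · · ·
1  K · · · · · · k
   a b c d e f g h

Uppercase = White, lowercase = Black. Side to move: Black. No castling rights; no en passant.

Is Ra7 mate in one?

yes

After Ra7: white king on a1; in check: yes, from the black rook on a7.
King squares — b1: attacked by Nc3; a2: attacked by Qd2; b2: attacked by Qd2.
White has no legal moves → checkmate.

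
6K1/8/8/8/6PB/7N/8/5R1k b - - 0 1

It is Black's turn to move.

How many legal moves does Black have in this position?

2

Black to move; king on h1.
In check: yes, from the white rook on f1.
Legal moves: Kh2, Kg2.
Count: 2.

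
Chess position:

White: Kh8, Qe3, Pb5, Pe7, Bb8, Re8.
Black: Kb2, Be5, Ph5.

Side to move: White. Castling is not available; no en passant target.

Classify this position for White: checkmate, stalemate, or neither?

neither

White to move; white king on h8.
In check: yes, from the black bishop on e5.
King squares — g7: attacked by Be5; h7: available; g8: available.
Legal moves for White: Kg8, Kh7, Bxe5+, Qxe5+.
White is in check but has 4 legal moves → neither.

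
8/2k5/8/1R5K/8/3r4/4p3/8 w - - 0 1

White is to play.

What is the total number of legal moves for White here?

18

White to move; king on h5.
In check: no.
Legal moves: Kh6, Kg6, Kg5, Kh4, Kg4, Rb8, Rb7+, Rb6, Rg5, Rf5, Re5, Rd5, Rc5+, Ra5, Rb4, Rb3, Rb2, Rb1.
Count: 18.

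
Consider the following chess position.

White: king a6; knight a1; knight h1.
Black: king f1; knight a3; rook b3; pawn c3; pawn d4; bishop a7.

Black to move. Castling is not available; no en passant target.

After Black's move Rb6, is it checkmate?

no

After Rb6: white king on a6; in check: yes, from the black rook on b6.
White has 2 legal replies: Kxa7, Ka5.
In check but a legal move exists → not checkmate.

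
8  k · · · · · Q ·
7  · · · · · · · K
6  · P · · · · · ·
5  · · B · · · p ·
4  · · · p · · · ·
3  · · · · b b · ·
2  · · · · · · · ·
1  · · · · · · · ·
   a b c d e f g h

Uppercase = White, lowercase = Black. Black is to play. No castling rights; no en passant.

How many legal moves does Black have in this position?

Black to move; king on a8.
In check: yes, from the white queen on g8.
Legal moves: Kb7.
Count: 1.

1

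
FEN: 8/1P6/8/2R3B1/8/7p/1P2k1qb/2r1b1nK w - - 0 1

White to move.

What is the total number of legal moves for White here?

0

White to move; king on h1.
In check: yes, from the black queen on g2.
Legal moves: none.
Count: 0.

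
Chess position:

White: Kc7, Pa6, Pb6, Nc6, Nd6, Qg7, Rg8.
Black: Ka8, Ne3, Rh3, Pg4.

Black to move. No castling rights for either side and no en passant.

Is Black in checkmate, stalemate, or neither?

Black to move; black king on a8.
In check: yes, from the white rook on g8.
King squares — a7: attacked by Pb6; b7: attacked by Pa6; b8: attacked by Nc6.
Legal moves for Black: none.
In check with no legal moves → checkmate.

checkmate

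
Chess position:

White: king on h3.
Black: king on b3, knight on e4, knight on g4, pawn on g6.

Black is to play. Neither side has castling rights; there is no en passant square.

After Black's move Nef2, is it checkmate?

no

After Nef2: white king on h3; in check: yes, from the black knight on f2.
White has 3 legal replies: Kh4, Kg3, Kg2.
In check but a legal move exists → not checkmate.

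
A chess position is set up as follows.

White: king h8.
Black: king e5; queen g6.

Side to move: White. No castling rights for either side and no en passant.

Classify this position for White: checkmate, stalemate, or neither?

stalemate

White to move; white king on h8.
In check: no.
King squares — g7: attacked by Qg6; h7: attacked by Qg6; g8: attacked by Qg6.
Legal moves for White: none.
Not in check and no legal moves → stalemate.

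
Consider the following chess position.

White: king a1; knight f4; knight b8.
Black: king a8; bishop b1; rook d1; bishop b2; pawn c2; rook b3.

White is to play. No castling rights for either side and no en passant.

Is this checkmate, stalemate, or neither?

checkmate

White to move; white king on a1.
In check: yes, from the black bishop on b2.
King squares — b1: attacked by Rd1; a2: attacked by Bb1; b2: attacked by Rb3.
Legal moves for White: none.
In check with no legal moves → checkmate.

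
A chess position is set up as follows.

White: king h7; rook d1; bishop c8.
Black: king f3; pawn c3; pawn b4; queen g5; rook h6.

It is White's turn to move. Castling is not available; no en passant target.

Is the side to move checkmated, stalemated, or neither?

White to move; white king on h7.
In check: yes, from the black rook on h6.
King squares — g6: attacked by Qg5; h6: attacked by Qg5; g7: attacked by Qg5; g8: attacked by Qg5; h8: attacked by Rh6.
Legal moves for White: none.
In check with no legal moves → checkmate.

checkmate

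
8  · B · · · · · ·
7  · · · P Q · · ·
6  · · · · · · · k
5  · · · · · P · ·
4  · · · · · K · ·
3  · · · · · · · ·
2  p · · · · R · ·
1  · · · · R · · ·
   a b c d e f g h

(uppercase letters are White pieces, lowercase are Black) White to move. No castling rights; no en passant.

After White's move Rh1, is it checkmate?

yes

After Rh1: black king on h6; in check: yes, from the white rook on h1.
King squares — g5: attacked by Kf4; h5: attacked by Rh1; g6: attacked by Pf5; g7: attacked by Qe7; h7: attacked by Rh1.
Black has no legal moves → checkmate.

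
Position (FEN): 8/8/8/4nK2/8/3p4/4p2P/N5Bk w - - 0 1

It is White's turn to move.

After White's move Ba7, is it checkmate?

After Ba7: black king on h1; in check: no.
Black is not in check, so this cannot be checkmate.

no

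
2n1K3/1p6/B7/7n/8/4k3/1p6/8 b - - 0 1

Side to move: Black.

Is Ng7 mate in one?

After Ng7: white king on e8; in check: yes, from the black knight on g7.
White has 4 legal replies: Kf8, Kd8, Kf7, Kd7.
In check but a legal move exists → not checkmate.

no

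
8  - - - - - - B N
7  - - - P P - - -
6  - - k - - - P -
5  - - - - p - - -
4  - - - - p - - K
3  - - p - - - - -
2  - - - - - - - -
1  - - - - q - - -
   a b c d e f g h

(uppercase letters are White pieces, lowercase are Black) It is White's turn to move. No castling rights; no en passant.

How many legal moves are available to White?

4

White to move; king on h4.
In check: yes, from the black queen on e1.
Legal moves: Kh5, Kg5, Kg4, Kh3.
Count: 4.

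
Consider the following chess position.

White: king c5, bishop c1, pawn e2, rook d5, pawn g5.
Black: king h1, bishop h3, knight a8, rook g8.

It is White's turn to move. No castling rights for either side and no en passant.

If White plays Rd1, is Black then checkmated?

After Rd1: black king on h1; in check: yes, from the white rook on d1.
Black has 3 legal replies: Kh2, Kg2, Bf1.
In check but a legal move exists → not checkmate.

no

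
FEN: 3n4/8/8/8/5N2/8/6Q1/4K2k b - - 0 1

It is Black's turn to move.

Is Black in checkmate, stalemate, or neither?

Black to move; black king on h1.
In check: yes, from the white queen on g2.
King squares — g1: attacked by Qg2; g2: attacked by Nf4; h2: attacked by Qg2.
Legal moves for Black: none.
In check with no legal moves → checkmate.

checkmate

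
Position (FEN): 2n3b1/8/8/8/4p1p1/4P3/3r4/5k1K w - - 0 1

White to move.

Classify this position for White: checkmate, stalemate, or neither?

White to move; white king on h1.
In check: no.
King squares — g1: attacked by Kf1; g2: attacked by Kf1; h2: attacked by Rd2.
Legal moves for White: none.
Not in check and no legal moves → stalemate.

stalemate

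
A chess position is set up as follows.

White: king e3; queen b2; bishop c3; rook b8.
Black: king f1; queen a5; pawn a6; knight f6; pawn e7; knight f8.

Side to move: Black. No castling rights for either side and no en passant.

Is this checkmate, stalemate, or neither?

Black to move; black king on f1.
In check: no.
Legal moves for Black include: N8h7, N8d7, Ng6, Ne6, Ng8, Ne8, N6h7, N6d7, Nh5, Nd5+, Ng4+, Ne4, Qd8, Qc7, Qb6+, Qh5, Qg5+, Qf5, ... (list truncated; more exist).
Black has legal moves and is not in check → neither.

neither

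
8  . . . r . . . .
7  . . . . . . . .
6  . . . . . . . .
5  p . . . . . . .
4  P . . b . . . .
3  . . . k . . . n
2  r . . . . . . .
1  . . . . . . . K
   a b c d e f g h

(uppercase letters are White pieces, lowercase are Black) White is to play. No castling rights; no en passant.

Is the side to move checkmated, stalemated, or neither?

stalemate

White to move; white king on h1.
In check: no.
King squares — g1: attacked by Nh3; g2: attacked by Ra2; h2: attacked by Ra2.
Legal moves for White: none.
Not in check and no legal moves → stalemate.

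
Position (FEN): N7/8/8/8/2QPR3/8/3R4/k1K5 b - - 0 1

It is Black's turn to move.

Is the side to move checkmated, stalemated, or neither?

stalemate

Black to move; black king on a1.
In check: no.
King squares — b1: attacked by Kc1; a2: attacked by Rd2; b2: attacked by Kc1.
Legal moves for Black: none.
Not in check and no legal moves → stalemate.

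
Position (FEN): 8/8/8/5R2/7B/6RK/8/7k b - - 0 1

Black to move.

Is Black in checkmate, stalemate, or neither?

Black to move; black king on h1.
In check: no.
King squares — g1: attacked by Rg3; g2: attacked by Rg3; h2: attacked by Kh3.
Legal moves for Black: none.
Not in check and no legal moves → stalemate.

stalemate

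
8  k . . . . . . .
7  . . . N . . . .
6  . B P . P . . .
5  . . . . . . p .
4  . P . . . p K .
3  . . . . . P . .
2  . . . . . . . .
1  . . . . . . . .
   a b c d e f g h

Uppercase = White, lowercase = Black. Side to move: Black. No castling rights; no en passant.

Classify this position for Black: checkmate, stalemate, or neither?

Black to move; black king on a8.
In check: no.
King squares — a7: attacked by Bb6; b7: attacked by Pc6; b8: attacked by Nd7.
Legal moves for Black: none.
Not in check and no legal moves → stalemate.

stalemate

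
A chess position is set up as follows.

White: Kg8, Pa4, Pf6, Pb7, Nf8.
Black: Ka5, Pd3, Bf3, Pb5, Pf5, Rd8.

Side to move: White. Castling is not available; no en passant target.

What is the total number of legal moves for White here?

10

White to move; king on g8.
In check: no.
Legal moves: Kh8, Kh7, Kg7, Kf7, axb5, b8=Q, b8=R, b8=B, b8=N, f7.
Count: 10.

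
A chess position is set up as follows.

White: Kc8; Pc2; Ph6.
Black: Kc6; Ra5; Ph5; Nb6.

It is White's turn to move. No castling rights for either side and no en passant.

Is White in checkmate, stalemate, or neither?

neither

White to move; white king on c8.
In check: yes, from the black knight on b6.
Legal moves for White: Kd8, Kb8.
White is in check but has 2 legal moves → neither.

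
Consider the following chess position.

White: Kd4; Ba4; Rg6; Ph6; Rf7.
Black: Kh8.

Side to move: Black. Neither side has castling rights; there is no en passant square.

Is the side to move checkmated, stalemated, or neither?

stalemate

Black to move; black king on h8.
In check: no.
King squares — g7: attacked by Rg6; h7: attacked by Rf7; g8: attacked by Rg6.
Legal moves for Black: none.
Not in check and no legal moves → stalemate.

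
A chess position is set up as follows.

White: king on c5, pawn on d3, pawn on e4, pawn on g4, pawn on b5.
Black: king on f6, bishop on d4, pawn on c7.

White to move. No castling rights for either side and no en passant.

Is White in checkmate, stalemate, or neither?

White to move; white king on c5.
In check: yes, from the black bishop on d4.
King squares — b4: available; c4: available; d4: available; b5: own pawn; d5: available; b6: attacked by Bd4; c6: available; d6: attacked by Pc7.
Legal moves for White: Kc6, Kd5, Kxd4, Kc4, Kb4.
White is in check but has 5 legal moves → neither.

neither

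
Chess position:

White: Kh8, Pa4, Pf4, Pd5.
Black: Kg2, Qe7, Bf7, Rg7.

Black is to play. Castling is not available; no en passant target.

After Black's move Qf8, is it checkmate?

After Qf8: white king on h8; in check: yes, from the black queen on f8.
King squares — g7: attacked by Qf8; h7: attacked by Rg7; g8: attacked by Bf7.
White has no legal moves → checkmate.

yes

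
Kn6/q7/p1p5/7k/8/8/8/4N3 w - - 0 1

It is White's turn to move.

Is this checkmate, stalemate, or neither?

neither

White to move; white king on a8.
In check: yes, from the black queen on a7.
King squares — a7: available; b7: attacked by Qa7; b8: attacked by Qa7.
Legal moves for White: Kxa7.
White is in check but has 1 legal move → neither.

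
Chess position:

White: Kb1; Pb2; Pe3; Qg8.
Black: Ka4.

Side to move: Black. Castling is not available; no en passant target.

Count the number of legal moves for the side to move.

Black to move; king on a4.
In check: no.
Legal moves: Kb5, Ka5, Kb4.
Count: 3.

3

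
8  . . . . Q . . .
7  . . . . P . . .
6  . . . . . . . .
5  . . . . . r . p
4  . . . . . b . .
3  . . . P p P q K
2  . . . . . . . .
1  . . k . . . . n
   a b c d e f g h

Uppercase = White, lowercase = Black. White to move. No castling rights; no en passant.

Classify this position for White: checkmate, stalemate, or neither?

White to move; white king on h3.
In check: yes, from the black queen on g3.
King squares — g2: attacked by Qg3; h2: attacked by Qg3; g3: attacked by Nh1; g4: attacked by Qg3; h4: attacked by Qg3.
Legal moves for White: none.
In check with no legal moves → checkmate.

checkmate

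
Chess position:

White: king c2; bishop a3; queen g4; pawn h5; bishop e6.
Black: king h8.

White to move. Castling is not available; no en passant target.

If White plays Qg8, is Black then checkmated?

yes

After Qg8: black king on h8; in check: yes, from the white queen on g8.
King squares — g7: attacked by Qg8; h7: attacked by Qg8; g8: attacked by Be6.
Black has no legal moves → checkmate.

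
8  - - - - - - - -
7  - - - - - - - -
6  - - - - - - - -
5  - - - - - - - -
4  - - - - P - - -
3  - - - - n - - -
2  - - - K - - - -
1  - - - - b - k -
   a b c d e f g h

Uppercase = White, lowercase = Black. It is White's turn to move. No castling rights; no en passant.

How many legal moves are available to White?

5

White to move; king on d2.
In check: yes, from the black bishop on e1.
Legal moves: Kxe3, Kd3, Ke2, Kxe1, Kc1.
Count: 5.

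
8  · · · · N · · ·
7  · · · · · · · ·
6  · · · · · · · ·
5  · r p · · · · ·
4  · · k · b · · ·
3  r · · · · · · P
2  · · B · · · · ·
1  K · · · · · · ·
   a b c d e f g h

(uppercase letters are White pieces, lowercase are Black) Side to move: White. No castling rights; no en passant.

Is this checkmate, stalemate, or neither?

White to move; white king on a1.
In check: yes, from the black rook on a3.
King squares — b1: attacked by Rb5; a2: attacked by Ra3; b2: attacked by Rb5.
Legal moves for White: none.
In check with no legal moves → checkmate.

checkmate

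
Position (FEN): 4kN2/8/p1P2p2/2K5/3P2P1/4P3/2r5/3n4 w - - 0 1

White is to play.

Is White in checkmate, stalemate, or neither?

White to move; white king on c5.
In check: yes, from the black rook on c2.
Legal moves for White: Kd6, Kb6, Kd5, Kb4.
White is in check but has 4 legal moves → neither.

neither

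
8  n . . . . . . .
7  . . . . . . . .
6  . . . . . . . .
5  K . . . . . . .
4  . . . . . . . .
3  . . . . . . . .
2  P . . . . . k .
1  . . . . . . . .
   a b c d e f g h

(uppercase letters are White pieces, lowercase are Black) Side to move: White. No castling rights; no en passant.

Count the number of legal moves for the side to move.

6

White to move; king on a5.
In check: no.
Legal moves: Ka6, Kb5, Kb4, Ka4, a3, a4.
Count: 6.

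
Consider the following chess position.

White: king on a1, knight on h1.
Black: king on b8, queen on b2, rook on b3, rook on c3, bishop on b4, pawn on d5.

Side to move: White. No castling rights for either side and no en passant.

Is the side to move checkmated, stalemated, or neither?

checkmate

White to move; white king on a1.
In check: yes, from the black queen on b2.
King squares — b1: attacked by Qb2; a2: attacked by Qb2; b2: attacked by Rb3.
Legal moves for White: none.
In check with no legal moves → checkmate.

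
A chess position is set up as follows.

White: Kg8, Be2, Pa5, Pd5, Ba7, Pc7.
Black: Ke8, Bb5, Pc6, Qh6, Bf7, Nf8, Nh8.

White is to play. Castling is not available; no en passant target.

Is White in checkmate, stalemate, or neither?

checkmate

White to move; white king on g8.
In check: yes, from the black bishop on f7.
King squares — f7: attacked by Ke8; g7: attacked by Qh6; h7: attacked by Qh6; f8: attacked by Qh6; h8: attacked by Qh6.
Legal moves for White: none.
In check with no legal moves → checkmate.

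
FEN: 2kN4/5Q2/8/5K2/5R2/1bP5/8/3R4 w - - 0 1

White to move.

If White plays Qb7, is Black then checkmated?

After Qb7: black king on c8; in check: yes, from the white queen on b7.
King squares — b7: attacked by Nd8; c7: attacked by Qb7; d7: attacked by Rd1; b8: attacked by Qb7; d8: attacked by Rd1.
Black has no legal moves → checkmate.

yes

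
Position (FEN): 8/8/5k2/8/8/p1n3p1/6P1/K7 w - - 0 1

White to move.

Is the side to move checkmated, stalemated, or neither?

stalemate

White to move; white king on a1.
In check: no.
King squares — b1: attacked by Nc3; a2: attacked by Nc3; b2: attacked by Pa3.
Legal moves for White: none.
Not in check and no legal moves → stalemate.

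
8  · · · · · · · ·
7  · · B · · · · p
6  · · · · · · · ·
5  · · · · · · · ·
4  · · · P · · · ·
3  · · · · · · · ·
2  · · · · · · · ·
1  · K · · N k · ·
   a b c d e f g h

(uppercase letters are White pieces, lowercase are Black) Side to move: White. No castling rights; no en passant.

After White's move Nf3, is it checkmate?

no

After Nf3: black king on f1; in check: no.
Black is not in check, so this cannot be checkmate.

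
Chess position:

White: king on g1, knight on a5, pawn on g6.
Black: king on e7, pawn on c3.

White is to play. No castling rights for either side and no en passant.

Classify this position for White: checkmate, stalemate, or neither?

neither

White to move; white king on g1.
In check: no.
Legal moves for White: Nb7, Nc6+, Nc4, Nb3, Kh2, Kg2, Kf2, Kh1, Kf1, g7.
White has 10 legal moves and is not in check → neither.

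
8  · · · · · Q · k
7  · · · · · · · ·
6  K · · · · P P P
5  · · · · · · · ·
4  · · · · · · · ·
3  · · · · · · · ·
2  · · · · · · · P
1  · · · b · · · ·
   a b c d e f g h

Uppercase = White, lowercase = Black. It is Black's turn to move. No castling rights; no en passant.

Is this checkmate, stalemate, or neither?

checkmate

Black to move; black king on h8.
In check: yes, from the white queen on f8.
King squares — g7: attacked by Pf6; h7: attacked by Pg6; g8: attacked by Qf8.
Legal moves for Black: none.
In check with no legal moves → checkmate.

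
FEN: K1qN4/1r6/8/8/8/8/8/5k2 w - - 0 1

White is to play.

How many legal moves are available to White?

White to move; king on a8.
In check: yes, from the black queen on c8.
Legal moves: none.
Count: 0.

0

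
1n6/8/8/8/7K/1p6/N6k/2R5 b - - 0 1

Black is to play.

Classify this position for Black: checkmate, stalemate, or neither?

neither

Black to move; black king on h2.
In check: no.
Legal moves for Black: Nd7, Nc6, Na6, Kg2, bxa2, b2.
Black has 6 legal moves and is not in check → neither.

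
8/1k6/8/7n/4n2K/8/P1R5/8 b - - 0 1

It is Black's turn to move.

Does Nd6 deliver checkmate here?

After Nd6: white king on h4; in check: no.
White is not in check, so this cannot be checkmate.

no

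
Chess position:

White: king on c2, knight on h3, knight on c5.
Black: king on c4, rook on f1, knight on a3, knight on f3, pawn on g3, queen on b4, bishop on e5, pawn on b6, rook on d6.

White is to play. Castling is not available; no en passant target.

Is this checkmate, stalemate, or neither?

White to move; white king on c2.
In check: yes, from the black knight on a3.
King squares — b1: attacked by Rf1; c1: attacked by Rf1; d1: attacked by Rf1; b2: attacked by Qb4; d2: attacked by Nf3; b3: attacked by Qb4; c3: attacked by Qb4; d3: attacked by Kc4.
Legal moves for White: none.
In check with no legal moves → checkmate.

checkmate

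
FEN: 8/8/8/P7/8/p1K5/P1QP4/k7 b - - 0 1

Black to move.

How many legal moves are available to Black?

Black to move; king on a1.
In check: no.
Legal moves: none.
Count: 0.

0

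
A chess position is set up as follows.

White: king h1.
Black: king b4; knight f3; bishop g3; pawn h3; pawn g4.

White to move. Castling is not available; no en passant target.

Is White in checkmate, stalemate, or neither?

stalemate

White to move; white king on h1.
In check: no.
King squares — g1: attacked by Nf3; g2: attacked by Ph3; h2: attacked by Nf3.
Legal moves for White: none.
Not in check and no legal moves → stalemate.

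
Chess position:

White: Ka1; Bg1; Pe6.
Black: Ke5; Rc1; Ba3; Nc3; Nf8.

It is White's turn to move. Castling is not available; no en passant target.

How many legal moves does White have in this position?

White to move; king on a1.
In check: yes, from the black rook on c1.
Legal moves: none.
Count: 0.

0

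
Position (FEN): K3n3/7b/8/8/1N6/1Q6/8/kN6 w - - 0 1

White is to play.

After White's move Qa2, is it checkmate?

yes

After Qa2: black king on a1; in check: yes, from the white queen on a2.
King squares — b1: attacked by Qa2; a2: attacked by Nb4; b2: attacked by Qa2.
Black has no legal moves → checkmate.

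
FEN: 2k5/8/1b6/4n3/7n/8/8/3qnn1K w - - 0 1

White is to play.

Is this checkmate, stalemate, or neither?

White to move; white king on h1.
In check: no.
King squares — g1: attacked by Bb6; g2: attacked by Ne1; h2: attacked by Nf1.
Legal moves for White: none.
Not in check and no legal moves → stalemate.

stalemate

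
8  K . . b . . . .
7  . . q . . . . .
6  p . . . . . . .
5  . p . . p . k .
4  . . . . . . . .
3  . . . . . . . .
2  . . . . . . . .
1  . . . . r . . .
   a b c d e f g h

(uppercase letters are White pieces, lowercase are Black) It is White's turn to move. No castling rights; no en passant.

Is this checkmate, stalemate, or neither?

stalemate

White to move; white king on a8.
In check: no.
King squares — a7: attacked by Qc7; b7: attacked by Qc7; b8: attacked by Qc7.
Legal moves for White: none.
Not in check and no legal moves → stalemate.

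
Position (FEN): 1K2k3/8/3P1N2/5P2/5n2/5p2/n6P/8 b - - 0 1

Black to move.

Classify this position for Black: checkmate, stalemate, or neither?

neither

Black to move; black king on e8.
In check: yes, from the white knight on f6.
King squares — d7: attacked by Nf6; e7: attacked by Pd6; f7: available; d8: available; f8: available.
Legal moves for Black: Kf8, Kd8, Kf7.
Black is in check but has 3 legal moves → neither.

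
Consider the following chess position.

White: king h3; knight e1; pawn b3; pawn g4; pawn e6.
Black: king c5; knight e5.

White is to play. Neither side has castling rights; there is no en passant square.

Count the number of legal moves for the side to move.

11

White to move; king on h3.
In check: no.
Legal moves: Kh4, Kg3, Kh2, Kg2, Nf3, Nd3+, Ng2, Nc2, e7, g5, b4+.
Count: 11.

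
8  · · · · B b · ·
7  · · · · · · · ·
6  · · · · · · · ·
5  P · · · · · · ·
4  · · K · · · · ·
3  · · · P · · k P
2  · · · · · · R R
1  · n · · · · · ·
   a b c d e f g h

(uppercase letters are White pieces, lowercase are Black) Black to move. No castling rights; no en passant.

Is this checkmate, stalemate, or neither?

neither

Black to move; black king on g3.
In check: yes, from the white rook on g2.
Legal moves for Black: Kh4, Kf4, Kf3.
Black is in check but has 3 legal moves → neither.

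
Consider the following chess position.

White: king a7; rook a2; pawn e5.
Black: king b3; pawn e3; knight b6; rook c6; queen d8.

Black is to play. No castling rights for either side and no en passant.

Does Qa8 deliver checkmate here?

yes

After Qa8: white king on a7; in check: yes, from the black queen on a8.
King squares — a6: attacked by Qa8; b6: attacked by Rc6; b7: attacked by Qa8; a8: attacked by Nb6; b8: attacked by Qa8.
White has no legal moves → checkmate.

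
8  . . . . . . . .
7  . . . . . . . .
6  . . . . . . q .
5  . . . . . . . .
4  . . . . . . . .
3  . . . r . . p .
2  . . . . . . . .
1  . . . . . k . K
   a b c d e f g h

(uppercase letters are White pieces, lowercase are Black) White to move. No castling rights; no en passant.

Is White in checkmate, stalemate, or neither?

White to move; white king on h1.
In check: no.
King squares — g1: attacked by Kf1; g2: attacked by Kf1; h2: attacked by Pg3.
Legal moves for White: none.
Not in check and no legal moves → stalemate.

stalemate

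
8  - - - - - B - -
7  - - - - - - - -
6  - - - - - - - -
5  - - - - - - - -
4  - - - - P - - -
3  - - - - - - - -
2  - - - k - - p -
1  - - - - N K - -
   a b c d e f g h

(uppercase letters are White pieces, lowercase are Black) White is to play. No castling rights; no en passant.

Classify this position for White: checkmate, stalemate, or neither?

neither

White to move; white king on f1.
In check: yes, from the black pawn on g2.
Legal moves for White: Kxg2, Kf2, Kg1, Nxg2.
White is in check but has 4 legal moves → neither.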